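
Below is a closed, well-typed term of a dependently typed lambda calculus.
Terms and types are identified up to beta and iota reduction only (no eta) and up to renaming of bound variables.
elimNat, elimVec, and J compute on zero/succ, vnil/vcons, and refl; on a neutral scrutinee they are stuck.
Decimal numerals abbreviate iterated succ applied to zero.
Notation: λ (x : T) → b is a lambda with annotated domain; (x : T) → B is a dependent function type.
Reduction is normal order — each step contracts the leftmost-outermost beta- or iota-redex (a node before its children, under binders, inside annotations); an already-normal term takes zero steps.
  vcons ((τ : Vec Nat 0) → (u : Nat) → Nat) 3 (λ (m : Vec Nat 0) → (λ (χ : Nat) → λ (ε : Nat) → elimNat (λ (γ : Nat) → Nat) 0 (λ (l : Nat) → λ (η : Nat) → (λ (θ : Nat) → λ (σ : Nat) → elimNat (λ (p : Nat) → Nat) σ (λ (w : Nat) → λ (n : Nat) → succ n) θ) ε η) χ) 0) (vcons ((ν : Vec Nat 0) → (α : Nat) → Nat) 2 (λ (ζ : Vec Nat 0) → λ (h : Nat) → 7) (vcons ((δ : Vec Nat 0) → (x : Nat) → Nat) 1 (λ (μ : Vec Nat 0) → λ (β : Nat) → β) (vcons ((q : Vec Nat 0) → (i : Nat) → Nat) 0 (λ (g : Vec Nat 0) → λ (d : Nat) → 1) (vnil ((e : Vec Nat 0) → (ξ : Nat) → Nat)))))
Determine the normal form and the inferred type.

reduced normal form:
  vcons ((τ : Vec Nat 0) → (u : Nat) → Nat) 3 (λ (m : Vec Nat 0) → λ (χ : Nat) → 0) (vcons ((ε : Vec Nat 0) → (γ : Nat) → Nat) 2 (λ (l : Vec Nat 0) → λ (η : Nat) → 7) (vcons ((θ : Vec Nat 0) → (σ : Nat) → Nat) 1 (λ (p : Vec Nat 0) → λ (w : Nat) → w) (vcons ((n : Vec Nat 0) → (ν : Nat) → Nat) 0 (λ (α : Vec Nat 0) → λ (ζ : Nat) → 1) (vnil ((h : Vec Nat 0) → (δ : Nat) → Nat)))))
inferred type:
  Vec ((τ : Vec Nat 0) → (u : Nat) → Nat) 4
observation: reduction starts at a beta-redex, and 2 normal-order steps reach the normal form.


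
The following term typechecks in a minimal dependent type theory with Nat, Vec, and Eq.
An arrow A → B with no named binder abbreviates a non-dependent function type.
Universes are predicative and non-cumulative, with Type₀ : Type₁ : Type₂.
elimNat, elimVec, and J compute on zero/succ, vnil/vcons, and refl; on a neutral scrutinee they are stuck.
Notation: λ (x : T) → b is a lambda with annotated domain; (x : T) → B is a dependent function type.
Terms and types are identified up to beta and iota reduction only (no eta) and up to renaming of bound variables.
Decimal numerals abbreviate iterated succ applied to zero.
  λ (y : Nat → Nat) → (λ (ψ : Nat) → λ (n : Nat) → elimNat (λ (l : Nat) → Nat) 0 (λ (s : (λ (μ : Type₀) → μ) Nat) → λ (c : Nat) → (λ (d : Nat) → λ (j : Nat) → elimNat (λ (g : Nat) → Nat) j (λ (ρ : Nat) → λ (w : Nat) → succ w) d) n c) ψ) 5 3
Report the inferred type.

the term's type:
  (Nat → Nat) → Nat


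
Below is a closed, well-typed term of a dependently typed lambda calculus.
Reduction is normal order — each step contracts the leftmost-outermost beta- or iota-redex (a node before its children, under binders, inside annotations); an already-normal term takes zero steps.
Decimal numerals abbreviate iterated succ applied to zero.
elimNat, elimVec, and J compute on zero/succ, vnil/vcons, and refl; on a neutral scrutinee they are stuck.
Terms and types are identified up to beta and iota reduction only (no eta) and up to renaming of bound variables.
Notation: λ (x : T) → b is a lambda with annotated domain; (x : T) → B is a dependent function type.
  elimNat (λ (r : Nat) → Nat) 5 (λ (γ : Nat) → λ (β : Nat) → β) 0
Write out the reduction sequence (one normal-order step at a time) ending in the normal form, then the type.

normal-order reduction:
  elimNat (λ (r : Nat) → Nat) 5 (λ (γ : Nat) → λ (β : Nat) → β) 0
  ~> 5
inferred type:
  Nat


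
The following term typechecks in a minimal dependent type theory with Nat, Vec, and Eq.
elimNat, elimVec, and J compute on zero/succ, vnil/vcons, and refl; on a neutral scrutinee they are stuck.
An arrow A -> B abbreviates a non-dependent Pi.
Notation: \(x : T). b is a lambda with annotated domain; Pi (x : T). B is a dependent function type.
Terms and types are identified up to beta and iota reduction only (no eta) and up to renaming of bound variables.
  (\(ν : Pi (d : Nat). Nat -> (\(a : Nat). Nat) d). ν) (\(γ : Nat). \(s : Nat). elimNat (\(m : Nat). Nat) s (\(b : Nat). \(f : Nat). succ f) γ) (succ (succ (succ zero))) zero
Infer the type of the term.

type:
  Nat


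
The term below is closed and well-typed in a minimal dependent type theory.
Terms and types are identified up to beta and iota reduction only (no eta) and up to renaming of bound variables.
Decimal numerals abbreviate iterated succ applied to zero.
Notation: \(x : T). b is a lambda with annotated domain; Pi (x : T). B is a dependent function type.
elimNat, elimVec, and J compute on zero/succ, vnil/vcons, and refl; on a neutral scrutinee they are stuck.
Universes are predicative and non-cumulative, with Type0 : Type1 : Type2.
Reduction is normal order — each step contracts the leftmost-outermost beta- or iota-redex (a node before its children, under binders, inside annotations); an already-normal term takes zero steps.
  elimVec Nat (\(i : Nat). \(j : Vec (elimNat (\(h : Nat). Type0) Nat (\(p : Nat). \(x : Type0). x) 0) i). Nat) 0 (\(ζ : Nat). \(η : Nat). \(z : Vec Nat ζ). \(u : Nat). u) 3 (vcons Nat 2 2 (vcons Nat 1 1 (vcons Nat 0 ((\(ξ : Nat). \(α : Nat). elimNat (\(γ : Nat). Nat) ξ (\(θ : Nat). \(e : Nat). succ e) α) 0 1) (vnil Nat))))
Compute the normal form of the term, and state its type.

resulting normal form:
  0
type:
  Nat
observation: reduction starts at an elimVec iota-redex, and 16 normal-order steps reach the normal form.


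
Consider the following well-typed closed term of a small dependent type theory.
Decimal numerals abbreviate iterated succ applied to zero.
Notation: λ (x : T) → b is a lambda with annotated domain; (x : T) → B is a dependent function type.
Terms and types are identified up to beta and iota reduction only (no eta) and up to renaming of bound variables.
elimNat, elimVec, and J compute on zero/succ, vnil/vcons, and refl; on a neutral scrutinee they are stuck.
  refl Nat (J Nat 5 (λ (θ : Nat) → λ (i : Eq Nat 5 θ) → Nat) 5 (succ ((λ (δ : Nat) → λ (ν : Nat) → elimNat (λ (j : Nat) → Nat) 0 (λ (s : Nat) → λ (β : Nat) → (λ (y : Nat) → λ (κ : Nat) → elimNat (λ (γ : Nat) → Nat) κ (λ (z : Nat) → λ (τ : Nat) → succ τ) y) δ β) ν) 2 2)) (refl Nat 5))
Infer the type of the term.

type:
  Eq Nat 5 5


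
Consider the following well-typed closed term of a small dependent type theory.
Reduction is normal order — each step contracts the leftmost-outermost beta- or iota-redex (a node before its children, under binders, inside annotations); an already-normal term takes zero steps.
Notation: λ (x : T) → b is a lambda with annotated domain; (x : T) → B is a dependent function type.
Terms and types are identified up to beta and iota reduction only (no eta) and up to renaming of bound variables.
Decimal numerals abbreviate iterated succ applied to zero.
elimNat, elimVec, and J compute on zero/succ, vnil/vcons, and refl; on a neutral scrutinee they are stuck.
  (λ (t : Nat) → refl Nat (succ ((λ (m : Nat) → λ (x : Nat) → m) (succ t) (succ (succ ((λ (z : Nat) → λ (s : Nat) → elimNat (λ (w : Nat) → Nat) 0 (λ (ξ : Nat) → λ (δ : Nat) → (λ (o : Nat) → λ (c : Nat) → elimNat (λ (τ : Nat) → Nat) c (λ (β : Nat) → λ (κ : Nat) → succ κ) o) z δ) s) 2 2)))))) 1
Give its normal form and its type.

reduced normal form:
  refl Nat 3
type:
  Eq Nat 3 3
observation: the leftmost-outermost redex is a beta-redex, and normalization takes 3 steps.


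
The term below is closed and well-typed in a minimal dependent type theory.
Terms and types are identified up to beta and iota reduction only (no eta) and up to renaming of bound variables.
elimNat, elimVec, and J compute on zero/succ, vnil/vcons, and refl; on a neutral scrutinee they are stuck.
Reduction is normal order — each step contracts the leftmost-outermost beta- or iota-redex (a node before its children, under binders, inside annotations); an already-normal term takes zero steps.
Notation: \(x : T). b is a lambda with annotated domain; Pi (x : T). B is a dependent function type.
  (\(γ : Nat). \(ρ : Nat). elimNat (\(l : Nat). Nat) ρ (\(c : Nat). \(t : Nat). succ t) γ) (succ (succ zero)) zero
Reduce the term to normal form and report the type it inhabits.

normal form:
  succ (succ zero)
the term's type:
  Nat


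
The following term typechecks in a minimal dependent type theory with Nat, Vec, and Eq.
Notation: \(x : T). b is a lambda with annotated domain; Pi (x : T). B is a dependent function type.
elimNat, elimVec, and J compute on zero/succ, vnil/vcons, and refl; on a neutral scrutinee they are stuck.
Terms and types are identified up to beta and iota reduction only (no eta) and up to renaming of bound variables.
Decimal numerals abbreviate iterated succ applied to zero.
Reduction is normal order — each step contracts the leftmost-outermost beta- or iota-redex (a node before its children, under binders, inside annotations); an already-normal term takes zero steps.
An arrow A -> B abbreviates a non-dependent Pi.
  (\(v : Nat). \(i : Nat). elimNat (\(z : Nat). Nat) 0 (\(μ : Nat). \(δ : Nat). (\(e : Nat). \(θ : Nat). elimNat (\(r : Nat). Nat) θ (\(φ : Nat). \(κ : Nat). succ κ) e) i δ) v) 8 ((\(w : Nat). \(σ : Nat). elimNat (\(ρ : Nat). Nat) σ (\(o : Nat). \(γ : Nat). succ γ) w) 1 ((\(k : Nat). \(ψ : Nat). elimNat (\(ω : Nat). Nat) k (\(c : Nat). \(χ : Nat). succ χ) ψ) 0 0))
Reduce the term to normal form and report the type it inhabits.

normal form:
  8
type:
  Nat
observation: contracting a beta-redex first, the term normalizes in 147 steps.


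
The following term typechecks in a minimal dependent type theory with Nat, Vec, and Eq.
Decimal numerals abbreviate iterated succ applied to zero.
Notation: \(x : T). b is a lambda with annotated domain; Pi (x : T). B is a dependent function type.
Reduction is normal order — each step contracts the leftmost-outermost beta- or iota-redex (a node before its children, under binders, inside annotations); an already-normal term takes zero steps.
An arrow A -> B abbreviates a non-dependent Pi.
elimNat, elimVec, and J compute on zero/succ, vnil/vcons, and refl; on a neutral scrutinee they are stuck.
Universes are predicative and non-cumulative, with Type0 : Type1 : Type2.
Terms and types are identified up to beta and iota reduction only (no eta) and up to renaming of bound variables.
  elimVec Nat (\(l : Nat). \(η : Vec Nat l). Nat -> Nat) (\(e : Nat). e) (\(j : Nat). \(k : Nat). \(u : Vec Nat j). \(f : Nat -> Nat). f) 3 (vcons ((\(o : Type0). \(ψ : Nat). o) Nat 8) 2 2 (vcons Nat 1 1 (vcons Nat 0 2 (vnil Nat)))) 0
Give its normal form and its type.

resulting normal form:
  0
the term's type:
  Nat


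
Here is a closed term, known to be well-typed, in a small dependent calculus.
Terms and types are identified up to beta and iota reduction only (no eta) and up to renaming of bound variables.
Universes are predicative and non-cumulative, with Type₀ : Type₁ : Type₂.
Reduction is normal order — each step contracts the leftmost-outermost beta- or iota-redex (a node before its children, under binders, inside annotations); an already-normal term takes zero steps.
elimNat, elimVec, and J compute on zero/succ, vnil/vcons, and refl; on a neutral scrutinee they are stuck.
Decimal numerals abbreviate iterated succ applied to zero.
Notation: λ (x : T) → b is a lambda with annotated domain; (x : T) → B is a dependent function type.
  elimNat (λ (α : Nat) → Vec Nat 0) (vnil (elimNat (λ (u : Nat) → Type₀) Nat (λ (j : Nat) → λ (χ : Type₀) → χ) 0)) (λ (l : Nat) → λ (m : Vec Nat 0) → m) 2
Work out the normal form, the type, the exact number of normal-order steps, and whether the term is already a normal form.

resulting normal form:
  vnil Nat
inferred type:
  Vec Nat 0
reduction steps (normal order): 8
already normal: no
first contracted redex: an elimNat iota-redex


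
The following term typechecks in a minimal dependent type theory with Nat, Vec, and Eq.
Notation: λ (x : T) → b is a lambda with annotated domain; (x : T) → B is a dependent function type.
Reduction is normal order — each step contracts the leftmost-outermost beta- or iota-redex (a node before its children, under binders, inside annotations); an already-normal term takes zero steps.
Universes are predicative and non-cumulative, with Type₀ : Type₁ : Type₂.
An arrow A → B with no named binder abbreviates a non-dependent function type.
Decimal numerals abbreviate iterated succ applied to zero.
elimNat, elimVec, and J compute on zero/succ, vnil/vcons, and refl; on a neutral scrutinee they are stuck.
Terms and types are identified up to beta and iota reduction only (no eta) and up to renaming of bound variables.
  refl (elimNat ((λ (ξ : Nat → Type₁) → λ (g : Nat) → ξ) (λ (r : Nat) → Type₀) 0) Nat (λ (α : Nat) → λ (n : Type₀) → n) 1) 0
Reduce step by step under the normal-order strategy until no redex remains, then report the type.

normal-order reduction sequence:
  refl (elimNat ((λ (ξ : Nat → Type₁) → λ (g : Nat) → ξ) (λ (r : Nat) → Type₀) 0) Nat (λ (α : Nat) → λ (n : Type₀) → n) 1) 0
  ~> refl ((λ (ξ : Nat) → λ (g : Type₀) → g) 0 (elimNat ((λ (r : Nat → Type₁) → λ (α : Nat) → r) (λ (n : Nat) → Type₀) 0) Nat (λ (χ : Nat) → λ (w : Type₀) → w) 0)) 0
  ~> refl ((λ (ξ : Type₀) → ξ) (elimNat ((λ (g : Nat → Type₁) → λ (r : Nat) → g) (λ (α : Nat) → Type₀) 0) Nat (λ (n : Nat) → λ (χ : Type₀) → χ) 0)) 0
  ~> refl (elimNat ((λ (ξ : Nat → Type₁) → λ (g : Nat) → ξ) (λ (r : Nat) → Type₀) 0) Nat (λ (α : Nat) → λ (n : Type₀) → n) 0) 0
  ~> refl Nat 0
type:
  Eq Nat 0 0


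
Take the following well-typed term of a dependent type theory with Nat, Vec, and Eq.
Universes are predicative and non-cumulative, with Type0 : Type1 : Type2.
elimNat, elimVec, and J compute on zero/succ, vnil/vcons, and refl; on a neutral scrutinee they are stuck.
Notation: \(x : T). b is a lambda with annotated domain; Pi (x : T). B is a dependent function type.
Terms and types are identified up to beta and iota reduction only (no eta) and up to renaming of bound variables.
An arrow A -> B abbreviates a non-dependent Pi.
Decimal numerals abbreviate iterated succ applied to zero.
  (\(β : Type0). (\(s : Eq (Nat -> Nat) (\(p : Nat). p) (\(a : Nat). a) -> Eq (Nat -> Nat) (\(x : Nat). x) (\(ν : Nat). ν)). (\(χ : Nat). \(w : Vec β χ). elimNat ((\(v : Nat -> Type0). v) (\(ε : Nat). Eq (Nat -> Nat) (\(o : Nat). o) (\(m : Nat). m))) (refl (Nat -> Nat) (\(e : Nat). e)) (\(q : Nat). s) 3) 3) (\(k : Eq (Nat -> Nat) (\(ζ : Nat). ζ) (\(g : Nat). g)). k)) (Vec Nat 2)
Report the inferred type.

inferred type:
  Vec (Vec Nat 2) 3 -> Eq (Nat -> Nat) (\(β : Nat). β) (\(s : Nat). s)


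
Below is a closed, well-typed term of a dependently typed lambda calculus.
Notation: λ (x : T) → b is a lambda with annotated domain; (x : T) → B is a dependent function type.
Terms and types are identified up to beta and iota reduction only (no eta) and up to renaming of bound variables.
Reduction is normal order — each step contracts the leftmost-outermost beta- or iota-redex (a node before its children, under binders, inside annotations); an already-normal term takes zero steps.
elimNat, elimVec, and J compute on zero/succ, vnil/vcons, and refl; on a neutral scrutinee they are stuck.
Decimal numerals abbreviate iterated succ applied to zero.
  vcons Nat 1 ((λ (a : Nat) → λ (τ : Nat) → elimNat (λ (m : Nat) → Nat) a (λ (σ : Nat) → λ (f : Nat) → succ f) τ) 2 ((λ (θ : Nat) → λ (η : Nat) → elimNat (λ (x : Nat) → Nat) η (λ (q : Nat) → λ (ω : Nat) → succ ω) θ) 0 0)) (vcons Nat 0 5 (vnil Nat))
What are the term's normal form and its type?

normal form:
  vcons Nat 1 2 (vcons Nat 0 5 (vnil Nat))
inferred type:
  Vec Nat 2
observation: the term reaches its normal form after 6 normal-order steps.


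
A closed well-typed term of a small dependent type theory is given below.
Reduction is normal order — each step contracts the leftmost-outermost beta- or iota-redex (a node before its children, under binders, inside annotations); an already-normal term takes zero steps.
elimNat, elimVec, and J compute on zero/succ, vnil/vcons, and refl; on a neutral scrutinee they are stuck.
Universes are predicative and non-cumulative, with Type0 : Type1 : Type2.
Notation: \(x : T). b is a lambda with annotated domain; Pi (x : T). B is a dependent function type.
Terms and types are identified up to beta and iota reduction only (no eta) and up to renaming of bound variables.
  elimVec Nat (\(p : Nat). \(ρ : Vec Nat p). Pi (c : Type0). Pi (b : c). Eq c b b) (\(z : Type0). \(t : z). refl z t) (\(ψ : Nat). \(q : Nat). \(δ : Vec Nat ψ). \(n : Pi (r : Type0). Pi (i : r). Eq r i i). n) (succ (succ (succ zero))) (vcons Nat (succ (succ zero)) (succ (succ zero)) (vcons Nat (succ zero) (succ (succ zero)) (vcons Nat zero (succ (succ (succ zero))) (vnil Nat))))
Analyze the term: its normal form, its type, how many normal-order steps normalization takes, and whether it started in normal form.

reduced normal form:
  \(p : Type0). \(ρ : p). refl p ρ
the term's type:
  Pi (p : Type0). Pi (ρ : p). Eq p ρ ρ
reduction steps (normal order): 16
term was already normal: no
first redex: an elimVec iota-redex


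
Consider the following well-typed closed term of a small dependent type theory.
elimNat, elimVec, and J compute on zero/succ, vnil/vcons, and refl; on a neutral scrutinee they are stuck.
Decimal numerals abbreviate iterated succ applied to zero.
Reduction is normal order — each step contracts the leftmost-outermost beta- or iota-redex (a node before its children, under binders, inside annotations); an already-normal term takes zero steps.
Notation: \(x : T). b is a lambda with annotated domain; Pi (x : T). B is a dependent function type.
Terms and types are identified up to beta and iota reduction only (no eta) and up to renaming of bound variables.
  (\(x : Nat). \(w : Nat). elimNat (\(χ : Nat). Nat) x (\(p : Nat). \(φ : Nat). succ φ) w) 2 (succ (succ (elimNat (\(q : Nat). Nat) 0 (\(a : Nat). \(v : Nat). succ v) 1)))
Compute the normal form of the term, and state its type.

reduced normal form:
  5
inferred type:
  Nat
observation: contracting a beta-redex first, the term normalizes in 16 steps.


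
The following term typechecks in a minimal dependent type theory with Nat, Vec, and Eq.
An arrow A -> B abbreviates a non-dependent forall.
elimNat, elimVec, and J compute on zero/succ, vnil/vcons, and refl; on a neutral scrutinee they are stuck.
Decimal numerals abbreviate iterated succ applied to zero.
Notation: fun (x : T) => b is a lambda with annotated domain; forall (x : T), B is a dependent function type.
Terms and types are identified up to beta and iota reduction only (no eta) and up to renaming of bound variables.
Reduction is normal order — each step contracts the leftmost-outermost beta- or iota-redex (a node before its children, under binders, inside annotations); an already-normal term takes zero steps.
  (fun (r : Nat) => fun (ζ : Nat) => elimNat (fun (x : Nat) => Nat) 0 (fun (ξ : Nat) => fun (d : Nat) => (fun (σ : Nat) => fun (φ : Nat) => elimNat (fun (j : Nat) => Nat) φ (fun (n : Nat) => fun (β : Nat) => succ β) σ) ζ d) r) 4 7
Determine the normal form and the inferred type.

resulting normal form:
  28
the term's type:
  Nat


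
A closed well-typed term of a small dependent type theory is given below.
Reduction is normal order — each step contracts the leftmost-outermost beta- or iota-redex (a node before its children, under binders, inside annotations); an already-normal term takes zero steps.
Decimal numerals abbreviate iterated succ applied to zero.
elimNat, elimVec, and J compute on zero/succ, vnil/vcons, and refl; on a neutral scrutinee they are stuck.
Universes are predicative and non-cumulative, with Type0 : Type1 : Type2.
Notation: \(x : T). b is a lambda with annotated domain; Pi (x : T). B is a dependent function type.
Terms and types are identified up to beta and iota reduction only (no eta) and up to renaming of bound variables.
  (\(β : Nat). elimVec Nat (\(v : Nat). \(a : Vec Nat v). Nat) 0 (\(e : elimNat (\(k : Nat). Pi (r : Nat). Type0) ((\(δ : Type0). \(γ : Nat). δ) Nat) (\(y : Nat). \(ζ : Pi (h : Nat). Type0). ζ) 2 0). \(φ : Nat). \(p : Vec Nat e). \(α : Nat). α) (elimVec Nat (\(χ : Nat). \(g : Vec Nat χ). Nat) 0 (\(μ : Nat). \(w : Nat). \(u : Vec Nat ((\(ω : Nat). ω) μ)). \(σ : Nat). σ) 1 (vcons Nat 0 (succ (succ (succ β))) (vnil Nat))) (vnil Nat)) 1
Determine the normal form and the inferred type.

reduced normal form:
  0
inferred type:
  Nat


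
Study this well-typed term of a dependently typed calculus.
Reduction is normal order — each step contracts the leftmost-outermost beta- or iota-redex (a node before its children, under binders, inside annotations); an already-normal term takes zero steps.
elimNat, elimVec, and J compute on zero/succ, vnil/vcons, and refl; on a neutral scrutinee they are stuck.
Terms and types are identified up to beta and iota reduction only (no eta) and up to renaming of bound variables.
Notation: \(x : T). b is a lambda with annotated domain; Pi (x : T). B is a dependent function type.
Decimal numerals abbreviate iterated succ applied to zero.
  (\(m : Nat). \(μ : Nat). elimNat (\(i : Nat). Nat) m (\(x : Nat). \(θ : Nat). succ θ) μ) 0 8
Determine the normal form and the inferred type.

resulting normal form:
  8
inferred type:
  Nat


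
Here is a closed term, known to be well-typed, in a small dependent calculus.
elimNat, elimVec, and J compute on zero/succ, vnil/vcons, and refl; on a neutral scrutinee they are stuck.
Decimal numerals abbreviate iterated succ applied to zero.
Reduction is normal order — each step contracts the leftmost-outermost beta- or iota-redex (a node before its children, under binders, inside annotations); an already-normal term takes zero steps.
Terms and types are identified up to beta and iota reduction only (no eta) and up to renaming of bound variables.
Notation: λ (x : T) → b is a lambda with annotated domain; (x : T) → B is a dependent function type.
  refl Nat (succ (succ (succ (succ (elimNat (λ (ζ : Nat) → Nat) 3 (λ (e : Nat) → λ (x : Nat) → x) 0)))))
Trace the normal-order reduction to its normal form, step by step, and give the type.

normal-order reduction sequence:
  refl Nat (succ (succ (succ (succ (elimNat (λ (ζ : Nat) → Nat) 3 (λ (e : Nat) → λ (x : Nat) → x) 0)))))
  ~> refl Nat 7
inferred type:
  Eq Nat 7 7


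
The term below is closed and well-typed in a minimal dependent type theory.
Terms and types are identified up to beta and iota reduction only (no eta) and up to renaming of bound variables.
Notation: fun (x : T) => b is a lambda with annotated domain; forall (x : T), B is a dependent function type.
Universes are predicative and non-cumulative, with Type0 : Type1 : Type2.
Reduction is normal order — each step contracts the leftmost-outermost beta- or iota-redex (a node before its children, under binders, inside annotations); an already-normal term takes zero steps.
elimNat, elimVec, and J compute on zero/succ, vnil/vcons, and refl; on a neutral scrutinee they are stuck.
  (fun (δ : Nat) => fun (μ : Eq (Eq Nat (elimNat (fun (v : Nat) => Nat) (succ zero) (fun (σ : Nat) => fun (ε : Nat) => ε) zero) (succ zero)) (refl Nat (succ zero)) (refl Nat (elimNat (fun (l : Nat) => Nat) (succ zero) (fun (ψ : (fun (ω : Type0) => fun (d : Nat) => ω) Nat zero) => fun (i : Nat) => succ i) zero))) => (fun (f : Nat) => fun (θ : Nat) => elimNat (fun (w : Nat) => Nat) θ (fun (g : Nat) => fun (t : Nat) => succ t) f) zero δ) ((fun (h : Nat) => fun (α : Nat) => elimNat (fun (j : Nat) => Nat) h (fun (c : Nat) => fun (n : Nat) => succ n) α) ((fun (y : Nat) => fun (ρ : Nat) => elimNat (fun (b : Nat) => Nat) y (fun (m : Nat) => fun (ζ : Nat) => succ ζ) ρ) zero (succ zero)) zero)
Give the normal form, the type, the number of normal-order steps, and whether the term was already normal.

resulting normal form:
  fun (δ : Eq (Eq Nat (succ zero) (succ zero)) (refl Nat (succ zero)) (refl Nat (succ zero))) => succ zero
the term's type:
  forall (δ : Eq (Eq Nat (succ zero) (succ zero)) (refl Nat (succ zero)) (refl Nat (succ zero))), Nat
reduction steps (normal order): 15
already normal: no
first redex: a beta-redex


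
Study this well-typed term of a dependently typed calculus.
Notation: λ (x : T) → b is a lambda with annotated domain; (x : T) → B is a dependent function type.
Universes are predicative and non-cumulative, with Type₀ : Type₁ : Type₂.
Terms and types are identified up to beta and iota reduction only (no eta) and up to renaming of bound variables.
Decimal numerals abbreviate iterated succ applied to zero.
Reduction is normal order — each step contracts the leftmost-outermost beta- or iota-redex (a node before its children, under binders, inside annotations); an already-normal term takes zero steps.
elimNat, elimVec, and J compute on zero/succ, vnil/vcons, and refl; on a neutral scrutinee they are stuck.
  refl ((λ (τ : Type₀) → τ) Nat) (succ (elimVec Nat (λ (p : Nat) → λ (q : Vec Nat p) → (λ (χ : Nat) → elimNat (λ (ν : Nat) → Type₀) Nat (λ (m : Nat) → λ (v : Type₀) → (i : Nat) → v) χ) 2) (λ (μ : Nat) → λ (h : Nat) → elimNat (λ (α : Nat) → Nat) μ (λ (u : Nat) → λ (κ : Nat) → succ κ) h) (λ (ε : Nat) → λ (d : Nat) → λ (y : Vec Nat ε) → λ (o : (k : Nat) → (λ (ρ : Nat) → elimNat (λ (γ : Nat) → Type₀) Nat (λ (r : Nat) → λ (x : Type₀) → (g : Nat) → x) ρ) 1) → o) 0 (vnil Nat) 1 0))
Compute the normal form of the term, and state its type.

reduced normal form:
  refl Nat 2
the term's type:
  Eq Nat 2 2
observation: 5 normal-order steps normalize the term, beginning with a beta-redex.


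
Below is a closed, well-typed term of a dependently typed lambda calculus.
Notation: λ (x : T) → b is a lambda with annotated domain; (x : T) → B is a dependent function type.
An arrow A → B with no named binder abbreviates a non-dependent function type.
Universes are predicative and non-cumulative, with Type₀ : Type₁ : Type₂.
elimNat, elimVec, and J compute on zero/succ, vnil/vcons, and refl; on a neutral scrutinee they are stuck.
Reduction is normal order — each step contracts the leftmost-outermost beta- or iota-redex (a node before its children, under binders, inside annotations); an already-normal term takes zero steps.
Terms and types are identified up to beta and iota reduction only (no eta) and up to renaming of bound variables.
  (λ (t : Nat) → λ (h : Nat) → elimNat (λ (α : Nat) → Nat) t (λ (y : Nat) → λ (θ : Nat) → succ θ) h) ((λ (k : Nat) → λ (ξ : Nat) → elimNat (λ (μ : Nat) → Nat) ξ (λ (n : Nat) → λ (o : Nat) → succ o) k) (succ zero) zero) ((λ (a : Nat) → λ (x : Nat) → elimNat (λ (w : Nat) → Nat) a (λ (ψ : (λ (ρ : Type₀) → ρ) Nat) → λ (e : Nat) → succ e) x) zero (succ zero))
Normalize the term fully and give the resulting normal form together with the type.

resulting normal form:
  succ (succ zero)
the term's type:
  Nat
observation: the leftmost-outermost redex is a beta-redex, and normalization takes 18 steps.


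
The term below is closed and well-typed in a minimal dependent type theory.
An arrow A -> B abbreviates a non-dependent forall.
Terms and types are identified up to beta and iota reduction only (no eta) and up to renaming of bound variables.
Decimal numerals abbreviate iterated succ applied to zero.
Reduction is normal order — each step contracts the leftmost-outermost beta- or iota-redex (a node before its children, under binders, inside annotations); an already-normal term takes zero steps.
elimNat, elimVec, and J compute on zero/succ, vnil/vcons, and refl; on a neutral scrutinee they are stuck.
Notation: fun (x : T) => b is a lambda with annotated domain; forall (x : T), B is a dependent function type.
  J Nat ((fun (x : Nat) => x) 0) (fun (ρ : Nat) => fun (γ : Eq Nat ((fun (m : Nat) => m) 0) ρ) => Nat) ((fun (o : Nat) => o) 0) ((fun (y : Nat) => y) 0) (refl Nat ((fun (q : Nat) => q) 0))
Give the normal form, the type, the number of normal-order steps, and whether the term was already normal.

normal form:
  0
type:
  Nat
normal-order step count: 2
started in normal form: no
first redex: a J iota-redex


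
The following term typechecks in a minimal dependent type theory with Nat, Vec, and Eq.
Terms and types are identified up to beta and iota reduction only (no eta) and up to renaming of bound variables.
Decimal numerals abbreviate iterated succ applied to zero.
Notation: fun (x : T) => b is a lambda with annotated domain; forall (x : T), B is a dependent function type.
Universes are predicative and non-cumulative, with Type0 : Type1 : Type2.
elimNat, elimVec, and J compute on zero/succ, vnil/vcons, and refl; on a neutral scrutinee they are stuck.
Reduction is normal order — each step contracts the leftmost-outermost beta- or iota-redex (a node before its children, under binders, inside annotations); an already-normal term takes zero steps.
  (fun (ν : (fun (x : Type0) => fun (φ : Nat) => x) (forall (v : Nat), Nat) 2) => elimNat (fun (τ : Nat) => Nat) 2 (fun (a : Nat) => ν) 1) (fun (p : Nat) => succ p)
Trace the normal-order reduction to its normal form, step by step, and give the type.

normal-order reduction:
  (fun (ν : (fun (x : Type0) => fun (φ : Nat) => x) (forall (v : Nat), Nat) 2) => elimNat (fun (τ : Nat) => Nat) 2 (fun (a : Nat) => ν) 1) (fun (p : Nat) => succ p)
  ~> elimNat (fun (ν : Nat) => Nat) 2 (fun (x : Nat) => fun (φ : Nat) => succ φ) 1
  ~> (fun (ν : Nat) => fun (x : Nat) => succ x) 0 (elimNat (fun (φ : Nat) => Nat) 2 (fun (v : Nat) => fun (τ : Nat) => succ τ) 0)
  ~> (fun (ν : Nat) => succ ν) (elimNat (fun (x : Nat) => Nat) 2 (fun (φ : Nat) => fun (v : Nat) => succ v) 0)
  ~> succ (elimNat (fun (ν : Nat) => Nat) 2 (fun (x : Nat) => fun (φ : Nat) => succ φ) 0)
  ~> 3
inferred type:
  Nat


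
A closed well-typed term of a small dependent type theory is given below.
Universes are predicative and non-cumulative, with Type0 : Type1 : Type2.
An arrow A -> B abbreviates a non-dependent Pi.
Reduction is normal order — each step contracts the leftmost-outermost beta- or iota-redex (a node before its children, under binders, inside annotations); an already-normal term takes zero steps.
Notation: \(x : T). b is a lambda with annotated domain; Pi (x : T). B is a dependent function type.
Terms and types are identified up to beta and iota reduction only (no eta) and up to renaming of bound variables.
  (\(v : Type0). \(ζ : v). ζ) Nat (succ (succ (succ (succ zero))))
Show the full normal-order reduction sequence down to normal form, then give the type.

reduction (normal order):
  (\(v : Type0). \(ζ : v). ζ) Nat (succ (succ (succ (succ zero))))
  ~> (\(v : Nat). v) (succ (succ (succ (succ zero))))
  ~> succ (succ (succ (succ zero)))
the term's type:
  Nat


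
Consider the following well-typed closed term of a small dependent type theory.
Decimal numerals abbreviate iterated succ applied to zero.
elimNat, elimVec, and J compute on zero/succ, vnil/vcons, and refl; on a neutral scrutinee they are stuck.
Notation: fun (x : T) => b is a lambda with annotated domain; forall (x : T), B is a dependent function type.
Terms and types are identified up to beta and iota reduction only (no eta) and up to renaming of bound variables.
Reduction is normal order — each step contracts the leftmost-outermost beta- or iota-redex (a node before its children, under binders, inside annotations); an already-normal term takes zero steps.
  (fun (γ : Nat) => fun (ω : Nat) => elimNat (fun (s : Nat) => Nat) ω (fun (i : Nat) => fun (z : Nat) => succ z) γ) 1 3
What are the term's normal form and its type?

reduced normal form:
  4
type:
  Nat
observation: the first redex contracted is a beta-redex; the normal form is reached in 6 normal-order steps.


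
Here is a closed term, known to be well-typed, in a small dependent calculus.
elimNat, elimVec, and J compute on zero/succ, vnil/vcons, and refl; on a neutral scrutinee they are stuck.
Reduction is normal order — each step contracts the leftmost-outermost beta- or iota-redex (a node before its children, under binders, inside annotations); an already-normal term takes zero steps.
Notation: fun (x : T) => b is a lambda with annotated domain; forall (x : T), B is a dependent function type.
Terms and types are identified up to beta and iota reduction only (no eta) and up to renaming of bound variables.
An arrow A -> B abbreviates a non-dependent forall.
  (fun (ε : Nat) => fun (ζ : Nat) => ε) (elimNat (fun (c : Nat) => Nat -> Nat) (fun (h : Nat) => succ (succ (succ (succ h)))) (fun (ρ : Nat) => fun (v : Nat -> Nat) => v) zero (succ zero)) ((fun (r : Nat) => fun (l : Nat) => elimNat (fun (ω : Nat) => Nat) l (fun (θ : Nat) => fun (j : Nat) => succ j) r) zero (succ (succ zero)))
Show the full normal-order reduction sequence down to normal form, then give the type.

reduction (normal order):
  (fun (ε : Nat) => fun (ζ : Nat) => ε) (elimNat (fun (c : Nat) => Nat -> Nat) (fun (h : Nat) => succ (succ (succ (succ h)))) (fun (ρ : Nat) => fun (v : Nat -> Nat) => v) zero (succ zero)) ((fun (r : Nat) => fun (l : Nat) => elimNat (fun (ω : Nat) => Nat) l (fun (θ : Nat) => fun (j : Nat) => succ j) r) zero (succ (succ zero)))
  ~> (fun (ε : Nat) => elimNat (fun (ζ : Nat) => Nat -> Nat) (fun (c : Nat) => succ (succ (succ (succ c)))) (fun (h : Nat) => fun (ρ : Nat -> Nat) => ρ) zero (succ zero)) ((fun (v : Nat) => fun (r : Nat) => elimNat (fun (l : Nat) => Nat) r (fun (ω : Nat) => fun (θ : Nat) => succ θ) v) zero (succ (succ zero)))
  ~> elimNat (fun (ε : Nat) => Nat -> Nat) (fun (ζ : Nat) => succ (succ (succ (succ ζ)))) (fun (c : Nat) => fun (h : Nat -> Nat) => h) zero (succ zero)
  ~> (fun (ε : Nat) => succ (succ (succ (succ ε)))) (succ zero)
  ~> succ (succ (succ (succ (succ zero))))
the term's type:
  Nat


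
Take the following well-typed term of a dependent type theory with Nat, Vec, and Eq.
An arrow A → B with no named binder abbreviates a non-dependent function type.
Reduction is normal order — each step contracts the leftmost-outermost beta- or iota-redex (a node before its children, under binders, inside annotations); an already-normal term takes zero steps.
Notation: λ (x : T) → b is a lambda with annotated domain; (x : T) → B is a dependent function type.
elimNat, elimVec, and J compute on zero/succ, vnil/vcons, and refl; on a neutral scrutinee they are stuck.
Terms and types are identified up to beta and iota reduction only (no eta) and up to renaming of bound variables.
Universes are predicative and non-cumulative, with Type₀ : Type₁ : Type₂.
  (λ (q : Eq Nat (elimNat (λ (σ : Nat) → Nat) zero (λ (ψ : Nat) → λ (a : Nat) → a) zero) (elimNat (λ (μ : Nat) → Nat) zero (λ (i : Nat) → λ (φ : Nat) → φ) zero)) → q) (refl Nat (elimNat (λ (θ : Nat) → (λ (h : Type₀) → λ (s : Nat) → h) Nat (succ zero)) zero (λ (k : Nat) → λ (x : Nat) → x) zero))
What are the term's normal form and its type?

resulting normal form:
  refl Nat zero
inferred type:
  Eq Nat zero zero
observation: the term reaches its normal form after 2 normal-order steps.


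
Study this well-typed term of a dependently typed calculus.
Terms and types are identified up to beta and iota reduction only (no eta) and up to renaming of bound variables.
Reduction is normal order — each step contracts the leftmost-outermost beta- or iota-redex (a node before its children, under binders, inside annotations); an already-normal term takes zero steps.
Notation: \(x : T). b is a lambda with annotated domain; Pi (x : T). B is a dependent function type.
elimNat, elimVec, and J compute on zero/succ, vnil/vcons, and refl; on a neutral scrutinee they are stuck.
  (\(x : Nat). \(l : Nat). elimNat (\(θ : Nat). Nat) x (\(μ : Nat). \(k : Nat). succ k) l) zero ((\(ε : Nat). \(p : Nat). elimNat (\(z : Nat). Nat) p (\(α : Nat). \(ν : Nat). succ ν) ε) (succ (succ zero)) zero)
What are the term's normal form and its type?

reduced normal form:
  succ (succ zero)
the term's type:
  Nat


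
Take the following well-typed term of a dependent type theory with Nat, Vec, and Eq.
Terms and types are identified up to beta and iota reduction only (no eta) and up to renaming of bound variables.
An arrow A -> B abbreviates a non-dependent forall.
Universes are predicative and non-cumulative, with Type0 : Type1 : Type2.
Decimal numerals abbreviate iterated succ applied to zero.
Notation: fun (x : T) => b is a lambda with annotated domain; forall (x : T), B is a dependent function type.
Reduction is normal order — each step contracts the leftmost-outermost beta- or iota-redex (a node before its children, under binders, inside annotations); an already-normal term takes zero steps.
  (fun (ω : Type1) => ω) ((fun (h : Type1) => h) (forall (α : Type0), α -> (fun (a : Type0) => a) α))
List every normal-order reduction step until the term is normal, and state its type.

reduction (normal order):
  (fun (ω : Type1) => ω) ((fun (h : Type1) => h) (forall (α : Type0), α -> (fun (a : Type0) => a) α))
  ~> (fun (ω : Type1) => ω) (forall (h : Type0), h -> (fun (α : Type0) => α) h)
  ~> forall (ω : Type0), ω -> (fun (h : Type0) => h) ω
  ~> forall (ω : Type0), ω -> ω
the term's type:
  Type1


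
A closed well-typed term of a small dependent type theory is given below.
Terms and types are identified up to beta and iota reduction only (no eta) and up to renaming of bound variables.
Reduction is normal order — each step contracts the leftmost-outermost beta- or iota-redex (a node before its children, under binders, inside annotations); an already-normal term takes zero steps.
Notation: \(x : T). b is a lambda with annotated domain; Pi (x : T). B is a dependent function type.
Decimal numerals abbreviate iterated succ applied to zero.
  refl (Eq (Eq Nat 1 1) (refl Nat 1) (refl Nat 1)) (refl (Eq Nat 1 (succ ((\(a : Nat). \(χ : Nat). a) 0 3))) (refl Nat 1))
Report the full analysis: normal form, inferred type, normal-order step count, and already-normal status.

reduced normal form:
  refl (Eq (Eq Nat 1 1) (refl Nat 1) (refl Nat 1)) (refl (Eq Nat 1 1) (refl Nat 1))
type:
  Eq (Eq (Eq Nat 1 1) (refl Nat 1) (refl Nat 1)) (refl (Eq Nat 1 1) (refl Nat 1)) (refl (Eq Nat 1 1) (refl Nat 1))
steps to reach normal form (normal order): 2
started in normal form: no
first redex: a beta-redex


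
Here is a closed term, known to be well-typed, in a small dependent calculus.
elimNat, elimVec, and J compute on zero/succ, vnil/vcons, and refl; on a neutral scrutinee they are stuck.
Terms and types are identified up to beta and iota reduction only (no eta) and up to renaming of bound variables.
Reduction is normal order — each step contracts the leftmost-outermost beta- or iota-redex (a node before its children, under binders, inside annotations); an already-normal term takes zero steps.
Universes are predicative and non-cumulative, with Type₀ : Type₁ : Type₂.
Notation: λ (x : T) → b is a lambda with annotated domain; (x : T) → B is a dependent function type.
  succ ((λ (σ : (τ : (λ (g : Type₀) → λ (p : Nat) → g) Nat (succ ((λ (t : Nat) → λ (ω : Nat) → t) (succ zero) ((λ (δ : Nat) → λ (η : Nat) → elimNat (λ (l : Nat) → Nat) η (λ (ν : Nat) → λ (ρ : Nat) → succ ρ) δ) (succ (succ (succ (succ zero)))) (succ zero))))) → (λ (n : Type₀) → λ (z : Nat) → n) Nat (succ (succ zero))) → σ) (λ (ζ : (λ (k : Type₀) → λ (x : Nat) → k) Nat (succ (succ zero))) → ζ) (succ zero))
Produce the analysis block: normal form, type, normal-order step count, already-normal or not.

reduced normal form:
  succ (succ zero)
the term's type:
  Nat
normal-order step count: 2
term was already normal: no
first contracted redex: a beta-redex
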